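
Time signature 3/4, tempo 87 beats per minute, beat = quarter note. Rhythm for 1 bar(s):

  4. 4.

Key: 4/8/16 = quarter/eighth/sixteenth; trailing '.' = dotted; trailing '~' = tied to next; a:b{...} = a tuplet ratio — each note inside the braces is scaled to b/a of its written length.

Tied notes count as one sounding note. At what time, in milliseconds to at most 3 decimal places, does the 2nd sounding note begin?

note 2 onset = 3/2b = 1034.483ms

1. 0.0ms @ 0 + 1034.483ms (3/2)
2. 1034.483ms @ 3/2 + 1034.483ms (3/2)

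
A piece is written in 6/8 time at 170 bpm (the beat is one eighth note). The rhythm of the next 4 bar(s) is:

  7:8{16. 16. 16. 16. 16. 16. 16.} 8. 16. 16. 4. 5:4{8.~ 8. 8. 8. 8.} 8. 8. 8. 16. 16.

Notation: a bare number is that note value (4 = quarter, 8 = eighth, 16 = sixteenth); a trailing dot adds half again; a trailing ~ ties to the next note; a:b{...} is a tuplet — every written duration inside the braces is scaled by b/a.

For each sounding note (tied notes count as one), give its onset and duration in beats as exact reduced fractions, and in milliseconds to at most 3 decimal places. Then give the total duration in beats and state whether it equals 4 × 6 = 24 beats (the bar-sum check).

1) 0.0ms=0b +302.521ms=6/7b
2) 302.521ms=6/7b +302.521ms=6/7b
3) 605.042ms=12/7b +302.521ms=6/7b
4) 907.563ms=18/7b +302.521ms=6/7b
5) 1210.084ms=24/7b +302.521ms=6/7b
6) 1512.605ms=30/7b +302.521ms=6/7b
7) 1815.126ms=36/7b +302.521ms=6/7b
8) 2117.647ms=6b +529.412ms=3/2b
9) 2647.059ms=15/2b +264.706ms=3/4b
10) 2911.765ms=33/4b +264.706ms=3/4b
11) 3176.471ms=9b +1058.824ms=3b
12) 4235.294ms=12b +847.059ms=12/5b
13) 5082.353ms=72/5b +423.529ms=6/5b
14) 5505.882ms=78/5b +423.529ms=6/5b
15) 5929.412ms=84/5b +423.529ms=6/5b
16) 6352.941ms=18b +529.412ms=3/2b
17) 6882.353ms=39/2b +529.412ms=3/2b
18) 7411.765ms=21b +529.412ms=3/2b
19) 7941.176ms=45/2b +264.706ms=3/4b
20) 8205.882ms=93/4b +264.706ms=3/4b
Σ=24b of 24 (170bpm 6/8) — PASS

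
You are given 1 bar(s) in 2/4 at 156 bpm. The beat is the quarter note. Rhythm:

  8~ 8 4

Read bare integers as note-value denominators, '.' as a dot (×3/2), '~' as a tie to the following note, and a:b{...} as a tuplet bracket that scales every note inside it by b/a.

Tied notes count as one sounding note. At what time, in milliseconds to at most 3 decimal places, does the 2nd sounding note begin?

note 2 onset = 1b = 384.615ms

1. 0.0ms @ 0 + 384.615ms (1)
2. 384.615ms @ 1 + 384.615ms (1)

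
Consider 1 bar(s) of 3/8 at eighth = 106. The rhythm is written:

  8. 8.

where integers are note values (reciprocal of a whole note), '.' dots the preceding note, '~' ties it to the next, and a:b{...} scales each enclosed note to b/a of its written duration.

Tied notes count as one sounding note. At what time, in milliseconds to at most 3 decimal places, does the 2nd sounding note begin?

1. 0.0ms @ 0 + 849.057ms (3/2)
2. 849.057ms @ 3/2 + 849.057ms (3/2)

note 2 onset = 3/2b = 849.057ms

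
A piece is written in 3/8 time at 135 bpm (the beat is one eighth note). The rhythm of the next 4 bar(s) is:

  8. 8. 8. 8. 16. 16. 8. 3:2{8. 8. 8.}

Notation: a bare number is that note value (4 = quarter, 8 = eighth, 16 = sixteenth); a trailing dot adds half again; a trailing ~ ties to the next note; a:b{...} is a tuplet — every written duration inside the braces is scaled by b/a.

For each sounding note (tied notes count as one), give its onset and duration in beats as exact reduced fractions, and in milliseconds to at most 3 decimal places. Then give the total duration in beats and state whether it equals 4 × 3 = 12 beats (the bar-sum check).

1) 0.0ms=0b +666.667ms=3/2b
2) 666.667ms=3/2b +666.667ms=3/2b
3) 1333.333ms=3b +666.667ms=3/2b
4) 2000.0ms=9/2b +666.667ms=3/2b
5) 2666.667ms=6b +333.333ms=3/4b
6) 3000.0ms=27/4b +333.333ms=3/4b
7) 3333.333ms=15/2b +666.667ms=3/2b
8) 4000.0ms=9b +444.444ms=1b
9) 4444.444ms=10b +444.444ms=1b
10) 4888.889ms=11b +444.444ms=1b
Σ=12b of 12 (135bpm 3/8) — PASS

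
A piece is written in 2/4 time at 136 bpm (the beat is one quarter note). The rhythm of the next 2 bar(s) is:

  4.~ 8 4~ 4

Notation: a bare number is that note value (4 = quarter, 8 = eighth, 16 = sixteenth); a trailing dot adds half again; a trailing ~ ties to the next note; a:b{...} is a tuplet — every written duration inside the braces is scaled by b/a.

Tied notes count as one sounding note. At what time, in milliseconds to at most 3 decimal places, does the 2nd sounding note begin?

note 2 onset = 2b = 882.353ms

1. 0.0ms @ 0 + 882.353ms (2)
2. 882.353ms @ 2 + 882.353ms (2)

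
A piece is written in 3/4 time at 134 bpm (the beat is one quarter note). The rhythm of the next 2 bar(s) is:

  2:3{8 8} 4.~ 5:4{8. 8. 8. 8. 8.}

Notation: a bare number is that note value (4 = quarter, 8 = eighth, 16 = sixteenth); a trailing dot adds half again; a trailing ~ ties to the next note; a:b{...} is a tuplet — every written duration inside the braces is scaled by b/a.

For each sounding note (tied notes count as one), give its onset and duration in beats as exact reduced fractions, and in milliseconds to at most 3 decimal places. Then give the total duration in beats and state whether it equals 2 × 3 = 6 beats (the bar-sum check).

1) 0.0ms=0b +335.821ms=3/4b
2) 335.821ms=3/4b +335.821ms=3/4b
3) 671.642ms=3/2b +940.299ms=21/10b
4) 1611.94ms=18/5b +268.657ms=3/5b
5) 1880.597ms=21/5b +268.657ms=3/5b
6) 2149.254ms=24/5b +268.657ms=3/5b
7) 2417.91ms=27/5b +268.657ms=3/5b
Σ=6b of 6 (134bpm 3/4) — PASS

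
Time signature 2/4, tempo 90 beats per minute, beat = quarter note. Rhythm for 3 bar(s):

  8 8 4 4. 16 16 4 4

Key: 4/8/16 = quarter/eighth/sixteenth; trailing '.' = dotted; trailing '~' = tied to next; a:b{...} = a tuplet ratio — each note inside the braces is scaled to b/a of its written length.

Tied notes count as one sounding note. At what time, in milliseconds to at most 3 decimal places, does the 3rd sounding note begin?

1. 0.0ms @ 0 + 333.333ms (1/2)
2. 333.333ms @ 1/2 + 333.333ms (1/2)
3. 666.667ms @ 1 + 666.667ms (1)
4. 1333.333ms @ 2 + 1000.0ms (3/2)
5. 2333.333ms @ 7/2 + 166.667ms (1/4)
6. 2500.0ms @ 15/4 + 166.667ms (1/4)
7. 2666.667ms @ 4 + 666.667ms (1)
8. 3333.333ms @ 5 + 666.667ms (1)

note 3 onset = 1b = 666.667ms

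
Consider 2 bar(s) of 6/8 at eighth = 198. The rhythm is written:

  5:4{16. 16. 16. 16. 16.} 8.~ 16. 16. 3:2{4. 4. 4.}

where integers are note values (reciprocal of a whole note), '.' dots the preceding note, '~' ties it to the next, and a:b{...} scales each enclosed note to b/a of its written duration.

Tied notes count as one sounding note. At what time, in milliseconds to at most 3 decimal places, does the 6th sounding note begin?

note 6 onset = 3b = 909.091ms

1. 0.0ms @ 0 + 181.818ms (3/5)
2. 181.818ms @ 3/5 + 181.818ms (3/5)
3. 363.636ms @ 6/5 + 181.818ms (3/5)
4. 545.455ms @ 9/5 + 181.818ms (3/5)
5. 727.273ms @ 12/5 + 181.818ms (3/5)
6. 909.091ms @ 3 + 681.818ms (9/4)
7. 1590.909ms @ 21/4 + 227.273ms (3/4)
8. 1818.182ms @ 6 + 606.061ms (2)
9. 2424.242ms @ 8 + 606.061ms (2)
10. 3030.303ms @ 10 + 606.061ms (2)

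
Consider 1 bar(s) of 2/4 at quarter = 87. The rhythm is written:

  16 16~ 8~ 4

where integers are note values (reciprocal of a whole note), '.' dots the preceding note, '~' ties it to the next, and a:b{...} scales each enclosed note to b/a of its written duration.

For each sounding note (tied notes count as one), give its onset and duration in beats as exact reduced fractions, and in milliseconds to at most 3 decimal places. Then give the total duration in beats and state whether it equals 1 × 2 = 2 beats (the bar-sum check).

1) 0.0ms=0b +172.414ms=1/4b
2) 172.414ms=1/4b +1206.897ms=7/4b
Σ=2b of 2 (87bpm 2/4) — PASS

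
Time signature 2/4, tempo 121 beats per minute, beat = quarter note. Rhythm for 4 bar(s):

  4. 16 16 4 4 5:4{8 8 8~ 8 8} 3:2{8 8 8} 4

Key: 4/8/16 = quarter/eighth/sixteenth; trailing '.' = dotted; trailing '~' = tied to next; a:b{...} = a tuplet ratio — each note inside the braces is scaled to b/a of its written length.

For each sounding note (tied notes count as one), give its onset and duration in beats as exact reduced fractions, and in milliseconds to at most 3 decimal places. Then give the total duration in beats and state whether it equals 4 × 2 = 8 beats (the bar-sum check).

1) 0.0ms=0b +743.802ms=3/2b
2) 743.802ms=3/2b +123.967ms=1/4b
3) 867.769ms=7/4b +123.967ms=1/4b
4) 991.736ms=2b +495.868ms=1b
5) 1487.603ms=3b +495.868ms=1b
6) 1983.471ms=4b +198.347ms=2/5b
7) 2181.818ms=22/5b +198.347ms=2/5b
8) 2380.165ms=24/5b +396.694ms=4/5b
9) 2776.86ms=28/5b +198.347ms=2/5b
10) 2975.207ms=6b +165.289ms=1/3b
11) 3140.496ms=19/3b +165.289ms=1/3b
12) 3305.785ms=20/3b +165.289ms=1/3b
13) 3471.074ms=7b +495.868ms=1b
Σ=8b of 8 (121bpm 2/4) — PASS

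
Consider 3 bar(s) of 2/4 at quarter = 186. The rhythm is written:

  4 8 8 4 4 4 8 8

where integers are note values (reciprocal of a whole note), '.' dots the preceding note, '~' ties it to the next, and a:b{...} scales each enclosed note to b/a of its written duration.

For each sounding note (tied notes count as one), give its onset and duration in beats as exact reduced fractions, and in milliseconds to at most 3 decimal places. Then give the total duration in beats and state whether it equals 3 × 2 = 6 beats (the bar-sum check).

1) 0.0ms=0b +322.581ms=1b
2) 322.581ms=1b +161.29ms=1/2b
3) 483.871ms=3/2b +161.29ms=1/2b
4) 645.161ms=2b +322.581ms=1b
5) 967.742ms=3b +322.581ms=1b
6) 1290.323ms=4b +322.581ms=1b
7) 1612.903ms=5b +161.29ms=1/2b
8) 1774.194ms=11/2b +161.29ms=1/2b
Σ=6b of 6 (186bpm 2/4) — PASS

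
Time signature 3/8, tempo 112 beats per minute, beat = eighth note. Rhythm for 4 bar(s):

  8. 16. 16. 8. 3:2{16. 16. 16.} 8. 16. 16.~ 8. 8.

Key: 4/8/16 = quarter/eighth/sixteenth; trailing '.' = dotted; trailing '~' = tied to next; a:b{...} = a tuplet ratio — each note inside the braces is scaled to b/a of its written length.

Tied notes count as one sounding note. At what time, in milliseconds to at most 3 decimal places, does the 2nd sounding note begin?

note 2 onset = 3/2b = 803.571ms

1. 0.0ms @ 0 + 803.571ms (3/2)
2. 803.571ms @ 3/2 + 401.786ms (3/4)
3. 1205.357ms @ 9/4 + 401.786ms (3/4)
4. 1607.143ms @ 3 + 803.571ms (3/2)
5. 2410.714ms @ 9/2 + 267.857ms (1/2)
6. 2678.571ms @ 5 + 267.857ms (1/2)
7. 2946.429ms @ 11/2 + 267.857ms (1/2)
8. 3214.286ms @ 6 + 803.571ms (3/2)
9. 4017.857ms @ 15/2 + 401.786ms (3/4)
10. 4419.643ms @ 33/4 + 1205.357ms (9/4)
11. 5625.0ms @ 21/2 + 803.571ms (3/2)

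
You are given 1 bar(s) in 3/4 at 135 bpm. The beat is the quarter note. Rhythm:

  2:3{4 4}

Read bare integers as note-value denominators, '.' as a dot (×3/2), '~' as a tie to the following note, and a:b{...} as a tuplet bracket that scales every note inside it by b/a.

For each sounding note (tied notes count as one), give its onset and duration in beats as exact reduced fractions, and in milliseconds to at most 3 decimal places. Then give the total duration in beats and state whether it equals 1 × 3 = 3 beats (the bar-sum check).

1) 0.0ms=0b +666.667ms=3/2b
2) 666.667ms=3/2b +666.667ms=3/2b
Σ=3b of 3 (135bpm 3/4) — PASS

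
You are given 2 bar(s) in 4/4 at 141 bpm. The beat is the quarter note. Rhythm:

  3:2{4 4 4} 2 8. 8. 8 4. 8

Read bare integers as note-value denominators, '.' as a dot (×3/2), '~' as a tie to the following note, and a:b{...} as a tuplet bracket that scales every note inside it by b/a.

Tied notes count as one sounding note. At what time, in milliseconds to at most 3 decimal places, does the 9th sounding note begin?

1. 0.0ms @ 0 + 283.688ms (2/3)
2. 283.688ms @ 2/3 + 283.688ms (2/3)
3. 567.376ms @ 4/3 + 283.688ms (2/3)
4. 851.064ms @ 2 + 851.064ms (2)
5. 1702.128ms @ 4 + 319.149ms (3/4)
6. 2021.277ms @ 19/4 + 319.149ms (3/4)
7. 2340.426ms @ 11/2 + 212.766ms (1/2)
8. 2553.191ms @ 6 + 638.298ms (3/2)
9. 3191.489ms @ 15/2 + 212.766ms (1/2)

note 9 onset = 15/2b = 3191.489ms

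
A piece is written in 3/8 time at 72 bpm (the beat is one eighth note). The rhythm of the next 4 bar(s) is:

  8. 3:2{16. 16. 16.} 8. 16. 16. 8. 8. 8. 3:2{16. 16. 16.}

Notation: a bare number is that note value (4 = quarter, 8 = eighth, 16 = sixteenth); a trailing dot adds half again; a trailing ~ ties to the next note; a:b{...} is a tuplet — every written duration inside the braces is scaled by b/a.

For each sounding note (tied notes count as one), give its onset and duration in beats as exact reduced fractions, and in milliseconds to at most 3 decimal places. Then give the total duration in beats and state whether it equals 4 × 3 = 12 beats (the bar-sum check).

1) 0.0ms=0b +1250.0ms=3/2b
2) 1250.0ms=3/2b +416.667ms=1/2b
3) 1666.667ms=2b +416.667ms=1/2b
4) 2083.333ms=5/2b +416.667ms=1/2b
5) 2500.0ms=3b +1250.0ms=3/2b
6) 3750.0ms=9/2b +625.0ms=3/4b
7) 4375.0ms=21/4b +625.0ms=3/4b
8) 5000.0ms=6b +1250.0ms=3/2b
9) 6250.0ms=15/2b +1250.0ms=3/2b
10) 7500.0ms=9b +1250.0ms=3/2b
11) 8750.0ms=21/2b +416.667ms=1/2b
12) 9166.667ms=11b +416.667ms=1/2b
13) 9583.333ms=23/2b +416.667ms=1/2b
Σ=12b of 12 (72bpm 3/8) — PASS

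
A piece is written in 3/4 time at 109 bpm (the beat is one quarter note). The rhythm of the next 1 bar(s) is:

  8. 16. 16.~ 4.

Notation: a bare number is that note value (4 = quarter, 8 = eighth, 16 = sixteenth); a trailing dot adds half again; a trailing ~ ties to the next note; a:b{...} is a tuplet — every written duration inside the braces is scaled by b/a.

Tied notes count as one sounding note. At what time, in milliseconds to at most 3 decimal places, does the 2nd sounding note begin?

1. 0.0ms @ 0 + 412.844ms (3/4)
2. 412.844ms @ 3/4 + 206.422ms (3/8)
3. 619.266ms @ 9/8 + 1032.11ms (15/8)

note 2 onset = 3/4b = 412.844ms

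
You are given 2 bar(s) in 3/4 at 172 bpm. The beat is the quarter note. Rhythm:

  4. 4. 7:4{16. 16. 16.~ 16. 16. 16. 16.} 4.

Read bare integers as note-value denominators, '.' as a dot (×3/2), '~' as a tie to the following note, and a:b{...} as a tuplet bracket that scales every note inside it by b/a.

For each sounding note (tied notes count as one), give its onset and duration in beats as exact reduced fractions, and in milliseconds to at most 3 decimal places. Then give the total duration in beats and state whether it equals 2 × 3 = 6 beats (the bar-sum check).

1) 0.0ms=0b +523.256ms=3/2b
2) 523.256ms=3/2b +523.256ms=3/2b
3) 1046.512ms=3b +74.751ms=3/14b
4) 1121.262ms=45/14b +74.751ms=3/14b
5) 1196.013ms=24/7b +149.502ms=3/7b
6) 1345.515ms=27/7b +74.751ms=3/14b
7) 1420.266ms=57/14b +74.751ms=3/14b
8) 1495.017ms=30/7b +74.751ms=3/14b
9) 1569.767ms=9/2b +523.256ms=3/2b
Σ=6b of 6 (172bpm 3/4) — PASS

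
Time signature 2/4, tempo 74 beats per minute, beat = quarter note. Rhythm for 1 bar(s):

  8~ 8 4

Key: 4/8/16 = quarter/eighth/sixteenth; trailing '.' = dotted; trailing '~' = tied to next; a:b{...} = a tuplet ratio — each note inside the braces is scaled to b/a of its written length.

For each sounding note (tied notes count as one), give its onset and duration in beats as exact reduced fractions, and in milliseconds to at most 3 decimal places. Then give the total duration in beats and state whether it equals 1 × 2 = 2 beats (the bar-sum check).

1) 0.0ms=0b +810.811ms=1b
2) 810.811ms=1b +810.811ms=1b
Σ=2b of 2 (74bpm 2/4) — PASS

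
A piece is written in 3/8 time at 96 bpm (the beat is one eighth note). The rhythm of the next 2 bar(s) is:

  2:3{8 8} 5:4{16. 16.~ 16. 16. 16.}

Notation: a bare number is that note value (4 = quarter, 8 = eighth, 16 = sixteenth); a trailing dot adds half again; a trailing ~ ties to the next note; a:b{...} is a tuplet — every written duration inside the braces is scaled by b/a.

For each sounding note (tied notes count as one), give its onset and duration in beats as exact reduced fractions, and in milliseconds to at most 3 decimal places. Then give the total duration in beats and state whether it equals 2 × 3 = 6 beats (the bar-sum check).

1) 0.0ms=0b +937.5ms=3/2b
2) 937.5ms=3/2b +937.5ms=3/2b
3) 1875.0ms=3b +375.0ms=3/5b
4) 2250.0ms=18/5b +750.0ms=6/5b
5) 3000.0ms=24/5b +375.0ms=3/5b
6) 3375.0ms=27/5b +375.0ms=3/5b
Σ=6b of 6 (96bpm 3/8) — PASS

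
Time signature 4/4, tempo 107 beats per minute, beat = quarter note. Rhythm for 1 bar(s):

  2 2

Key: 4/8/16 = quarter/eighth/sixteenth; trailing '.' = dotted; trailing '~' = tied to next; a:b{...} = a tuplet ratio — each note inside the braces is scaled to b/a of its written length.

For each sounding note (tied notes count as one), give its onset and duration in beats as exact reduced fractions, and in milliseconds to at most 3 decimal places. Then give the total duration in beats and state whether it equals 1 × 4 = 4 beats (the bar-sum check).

1) 0.0ms=0b +1121.495ms=2b
2) 1121.495ms=2b +1121.495ms=2b
Σ=4b of 4 (107bpm 4/4) — PASS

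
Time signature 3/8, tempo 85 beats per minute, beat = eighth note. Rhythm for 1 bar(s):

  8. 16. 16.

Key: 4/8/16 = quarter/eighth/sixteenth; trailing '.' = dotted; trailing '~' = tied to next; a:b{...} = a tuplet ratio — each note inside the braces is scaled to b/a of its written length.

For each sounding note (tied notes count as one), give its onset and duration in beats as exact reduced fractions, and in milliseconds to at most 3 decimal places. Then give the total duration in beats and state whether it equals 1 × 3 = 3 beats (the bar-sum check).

1) 0.0ms=0b +1058.824ms=3/2b
2) 1058.824ms=3/2b +529.412ms=3/4b
3) 1588.235ms=9/4b +529.412ms=3/4b
Σ=3b of 3 (85bpm 3/8) — PASS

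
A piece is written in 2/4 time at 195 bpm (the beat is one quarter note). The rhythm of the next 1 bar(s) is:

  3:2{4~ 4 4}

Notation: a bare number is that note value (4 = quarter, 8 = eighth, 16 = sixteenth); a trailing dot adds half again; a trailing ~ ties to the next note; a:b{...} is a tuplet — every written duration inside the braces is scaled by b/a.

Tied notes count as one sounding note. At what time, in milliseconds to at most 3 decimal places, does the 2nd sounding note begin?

note 2 onset = 4/3b = 410.256ms

1. 0.0ms @ 0 + 410.256ms (4/3)
2. 410.256ms @ 4/3 + 205.128ms (2/3)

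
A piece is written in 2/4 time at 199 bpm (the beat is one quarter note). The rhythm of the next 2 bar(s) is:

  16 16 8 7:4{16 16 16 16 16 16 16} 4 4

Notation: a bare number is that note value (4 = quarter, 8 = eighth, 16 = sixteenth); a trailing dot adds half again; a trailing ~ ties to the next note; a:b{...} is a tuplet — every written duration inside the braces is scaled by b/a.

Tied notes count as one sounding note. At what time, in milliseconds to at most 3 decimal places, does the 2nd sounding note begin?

1. 0.0ms @ 0 + 75.377ms (1/4)
2. 75.377ms @ 1/4 + 75.377ms (1/4)
3. 150.754ms @ 1/2 + 150.754ms (1/2)
4. 301.508ms @ 1 + 43.073ms (1/7)
5. 344.58ms @ 8/7 + 43.073ms (1/7)
6. 387.653ms @ 9/7 + 43.073ms (1/7)
7. 430.725ms @ 10/7 + 43.073ms (1/7)
8. 473.798ms @ 11/7 + 43.073ms (1/7)
9. 516.87ms @ 12/7 + 43.073ms (1/7)
10. 559.943ms @ 13/7 + 43.073ms (1/7)
11. 603.015ms @ 2 + 301.508ms (1)
12. 904.523ms @ 3 + 301.508ms (1)

note 2 onset = 1/4b = 75.377ms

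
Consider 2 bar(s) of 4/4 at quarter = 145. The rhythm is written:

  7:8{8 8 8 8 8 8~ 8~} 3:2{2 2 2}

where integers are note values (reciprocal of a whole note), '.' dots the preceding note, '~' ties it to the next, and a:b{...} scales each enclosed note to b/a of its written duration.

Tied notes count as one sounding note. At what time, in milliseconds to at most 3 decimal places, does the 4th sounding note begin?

1. 0.0ms @ 0 + 236.453ms (4/7)
2. 236.453ms @ 4/7 + 236.453ms (4/7)
3. 472.906ms @ 8/7 + 236.453ms (4/7)
4. 709.36ms @ 12/7 + 236.453ms (4/7)
5. 945.813ms @ 16/7 + 236.453ms (4/7)
6. 1182.266ms @ 20/7 + 1024.631ms (52/21)
7. 2206.897ms @ 16/3 + 551.724ms (4/3)
8. 2758.621ms @ 20/3 + 551.724ms (4/3)

note 4 onset = 12/7b = 709.36ms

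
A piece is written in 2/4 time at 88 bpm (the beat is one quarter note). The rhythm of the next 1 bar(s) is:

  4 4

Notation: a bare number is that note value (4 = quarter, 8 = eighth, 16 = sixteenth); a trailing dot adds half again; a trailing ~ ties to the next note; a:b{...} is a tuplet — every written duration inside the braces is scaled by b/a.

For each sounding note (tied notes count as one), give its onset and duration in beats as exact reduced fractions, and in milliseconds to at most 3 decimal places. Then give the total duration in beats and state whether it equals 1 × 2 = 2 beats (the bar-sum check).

1) 0.0ms=0b +681.818ms=1b
2) 681.818ms=1b +681.818ms=1b
Σ=2b of 2 (88bpm 2/4) — PASS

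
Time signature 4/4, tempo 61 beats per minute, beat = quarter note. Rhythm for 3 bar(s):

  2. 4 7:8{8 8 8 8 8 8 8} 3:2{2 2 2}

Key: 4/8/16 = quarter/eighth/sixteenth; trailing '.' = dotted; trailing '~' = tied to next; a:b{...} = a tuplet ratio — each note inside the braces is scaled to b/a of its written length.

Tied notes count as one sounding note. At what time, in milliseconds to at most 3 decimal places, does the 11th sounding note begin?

note 11 onset = 28/3b = 9180.328ms

1. 0.0ms @ 0 + 2950.82ms (3)
2. 2950.82ms @ 3 + 983.607ms (1)
3. 3934.426ms @ 4 + 562.061ms (4/7)
4. 4496.487ms @ 32/7 + 562.061ms (4/7)
5. 5058.548ms @ 36/7 + 562.061ms (4/7)
6. 5620.609ms @ 40/7 + 562.061ms (4/7)
7. 6182.67ms @ 44/7 + 562.061ms (4/7)
8. 6744.731ms @ 48/7 + 562.061ms (4/7)
9. 7306.792ms @ 52/7 + 562.061ms (4/7)
10. 7868.852ms @ 8 + 1311.475ms (4/3)
11. 9180.328ms @ 28/3 + 1311.475ms (4/3)
12. 10491.803ms @ 32/3 + 1311.475ms (4/3)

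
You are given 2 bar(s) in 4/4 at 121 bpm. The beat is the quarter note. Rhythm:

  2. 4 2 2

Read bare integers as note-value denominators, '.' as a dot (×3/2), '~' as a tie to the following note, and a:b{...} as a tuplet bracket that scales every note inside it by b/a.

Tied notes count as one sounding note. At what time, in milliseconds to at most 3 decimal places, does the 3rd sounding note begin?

1. 0.0ms @ 0 + 1487.603ms (3)
2. 1487.603ms @ 3 + 495.868ms (1)
3. 1983.471ms @ 4 + 991.736ms (2)
4. 2975.207ms @ 6 + 991.736ms (2)

note 3 onset = 4b = 1983.471ms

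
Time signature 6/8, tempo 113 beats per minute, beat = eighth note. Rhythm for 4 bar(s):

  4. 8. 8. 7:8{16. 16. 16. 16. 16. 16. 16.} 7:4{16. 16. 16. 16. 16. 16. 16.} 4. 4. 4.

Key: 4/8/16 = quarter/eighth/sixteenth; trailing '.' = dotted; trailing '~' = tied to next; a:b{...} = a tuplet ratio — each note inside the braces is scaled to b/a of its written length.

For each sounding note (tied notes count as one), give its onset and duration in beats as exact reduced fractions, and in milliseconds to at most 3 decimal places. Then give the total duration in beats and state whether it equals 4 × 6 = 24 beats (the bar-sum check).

1) 0.0ms=0b +1592.92ms=3b
2) 1592.92ms=3b +796.46ms=3/2b
3) 2389.381ms=9/2b +796.46ms=3/2b
4) 3185.841ms=6b +455.12ms=6/7b
5) 3640.961ms=48/7b +455.12ms=6/7b
6) 4096.081ms=54/7b +455.12ms=6/7b
7) 4551.201ms=60/7b +455.12ms=6/7b
8) 5006.321ms=66/7b +455.12ms=6/7b
9) 5461.441ms=72/7b +455.12ms=6/7b
10) 5916.561ms=78/7b +455.12ms=6/7b
11) 6371.681ms=12b +227.56ms=3/7b
12) 6599.241ms=87/7b +227.56ms=3/7b
13) 6826.802ms=90/7b +227.56ms=3/7b
14) 7054.362ms=93/7b +227.56ms=3/7b
15) 7281.922ms=96/7b +227.56ms=3/7b
16) 7509.482ms=99/7b +227.56ms=3/7b
17) 7737.042ms=102/7b +227.56ms=3/7b
18) 7964.602ms=15b +1592.92ms=3b
19) 9557.522ms=18b +1592.92ms=3b
20) 11150.442ms=21b +1592.92ms=3b
Σ=24b of 24 (113bpm 6/8) — PASS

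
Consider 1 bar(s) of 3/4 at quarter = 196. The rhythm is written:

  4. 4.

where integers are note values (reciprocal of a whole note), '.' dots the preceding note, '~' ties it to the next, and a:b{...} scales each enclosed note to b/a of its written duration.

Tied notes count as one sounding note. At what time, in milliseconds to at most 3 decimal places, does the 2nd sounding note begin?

note 2 onset = 3/2b = 459.184ms

1. 0.0ms @ 0 + 459.184ms (3/2)
2. 459.184ms @ 3/2 + 459.184ms (3/2)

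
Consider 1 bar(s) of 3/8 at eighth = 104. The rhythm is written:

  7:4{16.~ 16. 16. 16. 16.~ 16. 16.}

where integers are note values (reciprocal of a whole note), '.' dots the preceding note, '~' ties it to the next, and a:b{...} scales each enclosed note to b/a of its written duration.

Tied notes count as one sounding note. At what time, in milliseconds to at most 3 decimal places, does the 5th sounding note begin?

note 5 onset = 18/7b = 1483.516ms

1. 0.0ms @ 0 + 494.505ms (6/7)
2. 494.505ms @ 6/7 + 247.253ms (3/7)
3. 741.758ms @ 9/7 + 247.253ms (3/7)
4. 989.011ms @ 12/7 + 494.505ms (6/7)
5. 1483.516ms @ 18/7 + 247.253ms (3/7)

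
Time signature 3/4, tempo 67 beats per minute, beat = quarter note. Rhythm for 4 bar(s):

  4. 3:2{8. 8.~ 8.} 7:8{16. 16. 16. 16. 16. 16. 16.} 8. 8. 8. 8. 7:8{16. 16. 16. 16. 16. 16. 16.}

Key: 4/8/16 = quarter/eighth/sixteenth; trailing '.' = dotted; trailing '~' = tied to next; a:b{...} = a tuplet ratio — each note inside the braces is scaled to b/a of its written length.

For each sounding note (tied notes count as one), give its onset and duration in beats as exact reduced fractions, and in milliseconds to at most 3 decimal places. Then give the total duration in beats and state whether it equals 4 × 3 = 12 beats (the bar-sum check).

1) 0.0ms=0b +1343.284ms=3/2b
2) 1343.284ms=3/2b +447.761ms=1/2b
3) 1791.045ms=2b +895.522ms=1b
4) 2686.567ms=3b +383.795ms=3/7b
5) 3070.362ms=24/7b +383.795ms=3/7b
6) 3454.158ms=27/7b +383.795ms=3/7b
7) 3837.953ms=30/7b +383.795ms=3/7b
8) 4221.748ms=33/7b +383.795ms=3/7b
9) 4605.544ms=36/7b +383.795ms=3/7b
10) 4989.339ms=39/7b +383.795ms=3/7b
11) 5373.134ms=6b +671.642ms=3/4b
12) 6044.776ms=27/4b +671.642ms=3/4b
13) 6716.418ms=15/2b +671.642ms=3/4b
14) 7388.06ms=33/4b +671.642ms=3/4b
15) 8059.701ms=9b +383.795ms=3/7b
16) 8443.497ms=66/7b +383.795ms=3/7b
17) 8827.292ms=69/7b +383.795ms=3/7b
18) 9211.087ms=72/7b +383.795ms=3/7b
19) 9594.883ms=75/7b +383.795ms=3/7b
20) 9978.678ms=78/7b +383.795ms=3/7b
21) 10362.473ms=81/7b +383.795ms=3/7b
Σ=12b of 12 (67bpm 3/4) — PASS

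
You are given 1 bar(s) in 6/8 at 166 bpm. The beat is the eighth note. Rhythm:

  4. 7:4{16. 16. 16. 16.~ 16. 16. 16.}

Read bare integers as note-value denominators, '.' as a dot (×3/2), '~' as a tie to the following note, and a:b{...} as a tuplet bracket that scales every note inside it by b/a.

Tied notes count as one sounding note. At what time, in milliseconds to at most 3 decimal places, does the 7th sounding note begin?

1. 0.0ms @ 0 + 1084.337ms (3)
2. 1084.337ms @ 3 + 154.905ms (3/7)
3. 1239.243ms @ 24/7 + 154.905ms (3/7)
4. 1394.148ms @ 27/7 + 154.905ms (3/7)
5. 1549.053ms @ 30/7 + 309.811ms (6/7)
6. 1858.864ms @ 36/7 + 154.905ms (3/7)
7. 2013.769ms @ 39/7 + 154.905ms (3/7)

note 7 onset = 39/7b = 2013.769ms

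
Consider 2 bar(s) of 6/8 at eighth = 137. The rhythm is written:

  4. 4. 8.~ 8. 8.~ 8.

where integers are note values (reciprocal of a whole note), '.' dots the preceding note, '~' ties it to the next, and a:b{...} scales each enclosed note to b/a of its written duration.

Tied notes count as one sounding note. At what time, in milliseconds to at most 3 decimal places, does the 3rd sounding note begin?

1. 0.0ms @ 0 + 1313.869ms (3)
2. 1313.869ms @ 3 + 1313.869ms (3)
3. 2627.737ms @ 6 + 1313.869ms (3)
4. 3941.606ms @ 9 + 1313.869ms (3)

note 3 onset = 6b = 2627.737ms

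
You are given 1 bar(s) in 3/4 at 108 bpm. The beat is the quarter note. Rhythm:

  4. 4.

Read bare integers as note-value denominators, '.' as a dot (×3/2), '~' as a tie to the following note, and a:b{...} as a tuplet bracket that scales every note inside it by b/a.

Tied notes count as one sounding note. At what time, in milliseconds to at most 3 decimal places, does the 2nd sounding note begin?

note 2 onset = 3/2b = 833.333ms

1. 0.0ms @ 0 + 833.333ms (3/2)
2. 833.333ms @ 3/2 + 833.333ms (3/2)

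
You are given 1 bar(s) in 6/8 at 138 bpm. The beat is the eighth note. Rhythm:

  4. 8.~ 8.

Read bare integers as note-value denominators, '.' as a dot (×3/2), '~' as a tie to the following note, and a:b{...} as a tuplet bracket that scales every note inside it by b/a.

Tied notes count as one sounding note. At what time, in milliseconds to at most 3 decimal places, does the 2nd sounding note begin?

note 2 onset = 3b = 1304.348ms

1. 0.0ms @ 0 + 1304.348ms (3)
2. 1304.348ms @ 3 + 1304.348ms (3)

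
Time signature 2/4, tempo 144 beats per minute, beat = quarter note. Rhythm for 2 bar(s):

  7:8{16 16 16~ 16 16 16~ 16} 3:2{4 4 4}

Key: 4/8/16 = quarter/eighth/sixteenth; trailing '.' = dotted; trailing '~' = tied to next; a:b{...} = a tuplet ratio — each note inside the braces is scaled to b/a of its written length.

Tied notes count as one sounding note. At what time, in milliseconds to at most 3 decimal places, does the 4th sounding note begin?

note 4 onset = 8/7b = 476.19ms

1. 0.0ms @ 0 + 119.048ms (2/7)
2. 119.048ms @ 2/7 + 119.048ms (2/7)
3. 238.095ms @ 4/7 + 238.095ms (4/7)
4. 476.19ms @ 8/7 + 119.048ms (2/7)
5. 595.238ms @ 10/7 + 238.095ms (4/7)
6. 833.333ms @ 2 + 277.778ms (2/3)
7. 1111.111ms @ 8/3 + 277.778ms (2/3)
8. 1388.889ms @ 10/3 + 277.778ms (2/3)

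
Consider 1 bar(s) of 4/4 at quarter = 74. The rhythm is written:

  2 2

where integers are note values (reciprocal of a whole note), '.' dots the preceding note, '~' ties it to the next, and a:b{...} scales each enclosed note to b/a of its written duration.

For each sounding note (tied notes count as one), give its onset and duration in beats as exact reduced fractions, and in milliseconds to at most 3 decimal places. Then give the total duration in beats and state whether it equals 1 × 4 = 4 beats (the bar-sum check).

1) 0.0ms=0b +1621.622ms=2b
2) 1621.622ms=2b +1621.622ms=2b
Σ=4b of 4 (74bpm 4/4) — PASS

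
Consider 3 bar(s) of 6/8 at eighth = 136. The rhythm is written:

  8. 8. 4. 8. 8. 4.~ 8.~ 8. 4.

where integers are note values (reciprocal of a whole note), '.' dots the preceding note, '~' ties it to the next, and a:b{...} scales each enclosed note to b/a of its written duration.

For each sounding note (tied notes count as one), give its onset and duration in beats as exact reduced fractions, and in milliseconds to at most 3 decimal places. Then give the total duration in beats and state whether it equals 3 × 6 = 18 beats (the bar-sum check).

1) 0.0ms=0b +661.765ms=3/2b
2) 661.765ms=3/2b +661.765ms=3/2b
3) 1323.529ms=3b +1323.529ms=3b
4) 2647.059ms=6b +661.765ms=3/2b
5) 3308.824ms=15/2b +661.765ms=3/2b
6) 3970.588ms=9b +2647.059ms=6b
7) 6617.647ms=15b +1323.529ms=3b
Σ=18b of 18 (136bpm 6/8) — PASS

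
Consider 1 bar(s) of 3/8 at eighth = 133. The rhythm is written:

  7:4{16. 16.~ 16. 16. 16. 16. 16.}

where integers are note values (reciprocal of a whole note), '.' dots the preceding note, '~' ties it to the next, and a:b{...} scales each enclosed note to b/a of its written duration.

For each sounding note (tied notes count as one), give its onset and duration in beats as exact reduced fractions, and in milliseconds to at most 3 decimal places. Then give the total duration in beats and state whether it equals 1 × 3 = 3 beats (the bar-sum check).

1) 0.0ms=0b +193.34ms=3/7b
2) 193.34ms=3/7b +386.681ms=6/7b
3) 580.021ms=9/7b +193.34ms=3/7b
4) 773.362ms=12/7b +193.34ms=3/7b
5) 966.702ms=15/7b +193.34ms=3/7b
6) 1160.043ms=18/7b +193.34ms=3/7b
Σ=3b of 3 (133bpm 3/8) — PASS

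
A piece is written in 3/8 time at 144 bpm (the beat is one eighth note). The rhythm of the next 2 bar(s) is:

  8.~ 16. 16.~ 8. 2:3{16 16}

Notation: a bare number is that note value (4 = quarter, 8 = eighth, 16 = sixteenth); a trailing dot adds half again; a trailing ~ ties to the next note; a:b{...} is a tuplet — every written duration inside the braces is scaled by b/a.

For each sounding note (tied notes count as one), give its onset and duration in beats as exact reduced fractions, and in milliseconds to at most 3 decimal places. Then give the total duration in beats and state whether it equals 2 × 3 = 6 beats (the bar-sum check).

1) 0.0ms=0b +937.5ms=9/4b
2) 937.5ms=9/4b +937.5ms=9/4b
3) 1875.0ms=9/2b +312.5ms=3/4b
4) 2187.5ms=21/4b +312.5ms=3/4b
Σ=6b of 6 (144bpm 3/8) — PASS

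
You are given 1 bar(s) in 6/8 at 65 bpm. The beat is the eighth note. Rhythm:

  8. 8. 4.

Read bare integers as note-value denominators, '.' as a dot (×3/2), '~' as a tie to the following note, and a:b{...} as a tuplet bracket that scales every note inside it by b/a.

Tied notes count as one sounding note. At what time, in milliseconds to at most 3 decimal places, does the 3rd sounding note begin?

1. 0.0ms @ 0 + 1384.615ms (3/2)
2. 1384.615ms @ 3/2 + 1384.615ms (3/2)
3. 2769.231ms @ 3 + 2769.231ms (3)

note 3 onset = 3b = 2769.231ms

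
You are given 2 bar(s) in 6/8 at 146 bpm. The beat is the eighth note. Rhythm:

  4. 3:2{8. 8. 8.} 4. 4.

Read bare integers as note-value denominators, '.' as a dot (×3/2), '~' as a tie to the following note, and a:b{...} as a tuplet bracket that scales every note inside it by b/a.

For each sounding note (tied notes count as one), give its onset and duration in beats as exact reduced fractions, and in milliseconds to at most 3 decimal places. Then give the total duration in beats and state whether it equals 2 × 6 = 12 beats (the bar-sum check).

1) 0.0ms=0b +1232.877ms=3b
2) 1232.877ms=3b +410.959ms=1b
3) 1643.836ms=4b +410.959ms=1b
4) 2054.795ms=5b +410.959ms=1b
5) 2465.753ms=6b +1232.877ms=3b
6) 3698.63ms=9b +1232.877ms=3b
Σ=12b of 12 (146bpm 6/8) — PASS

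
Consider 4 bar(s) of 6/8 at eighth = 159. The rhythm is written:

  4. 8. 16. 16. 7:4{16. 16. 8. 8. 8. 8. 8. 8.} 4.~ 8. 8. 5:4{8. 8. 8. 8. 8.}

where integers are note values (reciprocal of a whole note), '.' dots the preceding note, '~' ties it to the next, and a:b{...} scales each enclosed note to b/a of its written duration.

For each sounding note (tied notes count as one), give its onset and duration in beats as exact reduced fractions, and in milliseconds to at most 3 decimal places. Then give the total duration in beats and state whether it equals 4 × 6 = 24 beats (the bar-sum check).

1) 0.0ms=0b +1132.075ms=3b
2) 1132.075ms=3b +566.038ms=3/2b
3) 1698.113ms=9/2b +283.019ms=3/4b
4) 1981.132ms=21/4b +283.019ms=3/4b
5) 2264.151ms=6b +161.725ms=3/7b
6) 2425.876ms=45/7b +161.725ms=3/7b
7) 2587.601ms=48/7b +323.45ms=6/7b
8) 2911.051ms=54/7b +323.45ms=6/7b
9) 3234.501ms=60/7b +323.45ms=6/7b
10) 3557.951ms=66/7b +323.45ms=6/7b
11) 3881.402ms=72/7b +323.45ms=6/7b
12) 4204.852ms=78/7b +323.45ms=6/7b
13) 4528.302ms=12b +1698.113ms=9/2b
14) 6226.415ms=33/2b +566.038ms=3/2b
15) 6792.453ms=18b +452.83ms=6/5b
16) 7245.283ms=96/5b +452.83ms=6/5b
17) 7698.113ms=102/5b +452.83ms=6/5b
18) 8150.943ms=108/5b +452.83ms=6/5b
19) 8603.774ms=114/5b +452.83ms=6/5b
Σ=24b of 24 (159bpm 6/8) — PASS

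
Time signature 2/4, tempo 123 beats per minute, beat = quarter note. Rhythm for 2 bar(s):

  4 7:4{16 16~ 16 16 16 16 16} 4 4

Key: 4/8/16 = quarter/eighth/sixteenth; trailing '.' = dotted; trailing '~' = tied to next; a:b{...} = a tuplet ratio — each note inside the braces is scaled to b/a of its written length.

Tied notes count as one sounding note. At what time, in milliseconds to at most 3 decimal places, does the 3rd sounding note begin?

1. 0.0ms @ 0 + 487.805ms (1)
2. 487.805ms @ 1 + 69.686ms (1/7)
3. 557.491ms @ 8/7 + 139.373ms (2/7)
4. 696.864ms @ 10/7 + 69.686ms (1/7)
5. 766.551ms @ 11/7 + 69.686ms (1/7)
6. 836.237ms @ 12/7 + 69.686ms (1/7)
7. 905.923ms @ 13/7 + 69.686ms (1/7)
8. 975.61ms @ 2 + 487.805ms (1)
9. 1463.415ms @ 3 + 487.805ms (1)

note 3 onset = 8/7b = 557.491ms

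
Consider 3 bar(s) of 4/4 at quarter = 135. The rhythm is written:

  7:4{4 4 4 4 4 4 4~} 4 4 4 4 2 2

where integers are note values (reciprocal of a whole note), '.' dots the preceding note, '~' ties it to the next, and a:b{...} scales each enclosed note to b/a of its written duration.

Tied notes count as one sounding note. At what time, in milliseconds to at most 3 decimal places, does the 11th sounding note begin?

note 11 onset = 8b = 3555.556ms

1. 0.0ms @ 0 + 253.968ms (4/7)
2. 253.968ms @ 4/7 + 253.968ms (4/7)
3. 507.937ms @ 8/7 + 253.968ms (4/7)
4. 761.905ms @ 12/7 + 253.968ms (4/7)
5. 1015.873ms @ 16/7 + 253.968ms (4/7)
6. 1269.841ms @ 20/7 + 253.968ms (4/7)
7. 1523.81ms @ 24/7 + 698.413ms (11/7)
8. 2222.222ms @ 5 + 444.444ms (1)
9. 2666.667ms @ 6 + 444.444ms (1)
10. 3111.111ms @ 7 + 444.444ms (1)
11. 3555.556ms @ 8 + 888.889ms (2)
12. 4444.444ms @ 10 + 888.889ms (2)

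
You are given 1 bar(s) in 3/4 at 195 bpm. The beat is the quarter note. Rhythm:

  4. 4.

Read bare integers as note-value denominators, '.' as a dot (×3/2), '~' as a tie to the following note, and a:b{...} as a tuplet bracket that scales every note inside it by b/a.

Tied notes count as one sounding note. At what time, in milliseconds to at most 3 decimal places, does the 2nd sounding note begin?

1. 0.0ms @ 0 + 461.538ms (3/2)
2. 461.538ms @ 3/2 + 461.538ms (3/2)

note 2 onset = 3/2b = 461.538ms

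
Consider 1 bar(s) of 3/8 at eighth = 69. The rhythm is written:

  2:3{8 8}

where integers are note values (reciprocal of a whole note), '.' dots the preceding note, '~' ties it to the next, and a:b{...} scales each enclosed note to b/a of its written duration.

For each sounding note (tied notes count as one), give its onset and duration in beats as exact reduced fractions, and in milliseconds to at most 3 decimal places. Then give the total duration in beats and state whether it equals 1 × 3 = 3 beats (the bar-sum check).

1) 0.0ms=0b +1304.348ms=3/2b
2) 1304.348ms=3/2b +1304.348ms=3/2b
Σ=3b of 3 (69bpm 3/8) — PASS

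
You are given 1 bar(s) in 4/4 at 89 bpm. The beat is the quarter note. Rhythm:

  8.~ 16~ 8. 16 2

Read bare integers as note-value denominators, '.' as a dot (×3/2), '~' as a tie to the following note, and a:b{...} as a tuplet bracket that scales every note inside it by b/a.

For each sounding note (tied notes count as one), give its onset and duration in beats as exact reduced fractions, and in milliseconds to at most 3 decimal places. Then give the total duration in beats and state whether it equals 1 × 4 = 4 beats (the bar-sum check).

1) 0.0ms=0b +1179.775ms=7/4b
2) 1179.775ms=7/4b +168.539ms=1/4b
3) 1348.315ms=2b +1348.315ms=2b
Σ=4b of 4 (89bpm 4/4) — PASS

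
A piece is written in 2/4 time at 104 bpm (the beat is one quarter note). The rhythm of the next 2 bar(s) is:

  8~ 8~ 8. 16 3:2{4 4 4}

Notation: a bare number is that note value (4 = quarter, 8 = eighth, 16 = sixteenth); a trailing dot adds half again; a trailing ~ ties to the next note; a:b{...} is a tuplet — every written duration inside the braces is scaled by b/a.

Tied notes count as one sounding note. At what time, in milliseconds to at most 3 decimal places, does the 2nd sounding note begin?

1. 0.0ms @ 0 + 1009.615ms (7/4)
2. 1009.615ms @ 7/4 + 144.231ms (1/4)
3. 1153.846ms @ 2 + 384.615ms (2/3)
4. 1538.462ms @ 8/3 + 384.615ms (2/3)
5. 1923.077ms @ 10/3 + 384.615ms (2/3)

note 2 onset = 7/4b = 1009.615ms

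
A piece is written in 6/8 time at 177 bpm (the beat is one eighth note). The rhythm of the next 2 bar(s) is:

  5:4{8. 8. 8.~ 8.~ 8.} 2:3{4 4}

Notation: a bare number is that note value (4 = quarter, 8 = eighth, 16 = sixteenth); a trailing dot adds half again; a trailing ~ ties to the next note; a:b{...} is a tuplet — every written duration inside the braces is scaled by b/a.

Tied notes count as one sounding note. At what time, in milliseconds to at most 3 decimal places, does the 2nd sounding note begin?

note 2 onset = 6/5b = 406.78ms

1. 0.0ms @ 0 + 406.78ms (6/5)
2. 406.78ms @ 6/5 + 406.78ms (6/5)
3. 813.559ms @ 12/5 + 1220.339ms (18/5)
4. 2033.898ms @ 6 + 1016.949ms (3)
5. 3050.847ms @ 9 + 1016.949ms (3)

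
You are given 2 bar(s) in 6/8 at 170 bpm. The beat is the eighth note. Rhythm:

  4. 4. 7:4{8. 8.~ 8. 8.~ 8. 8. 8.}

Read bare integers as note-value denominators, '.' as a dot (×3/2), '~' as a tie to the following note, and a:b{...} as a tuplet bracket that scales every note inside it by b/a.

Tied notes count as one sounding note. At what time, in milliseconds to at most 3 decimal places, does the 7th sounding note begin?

note 7 onset = 78/7b = 3932.773ms

1. 0.0ms @ 0 + 1058.824ms (3)
2. 1058.824ms @ 3 + 1058.824ms (3)
3. 2117.647ms @ 6 + 302.521ms (6/7)
4. 2420.168ms @ 48/7 + 605.042ms (12/7)
5. 3025.21ms @ 60/7 + 605.042ms (12/7)
6. 3630.252ms @ 72/7 + 302.521ms (6/7)
7. 3932.773ms @ 78/7 + 302.521ms (6/7)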